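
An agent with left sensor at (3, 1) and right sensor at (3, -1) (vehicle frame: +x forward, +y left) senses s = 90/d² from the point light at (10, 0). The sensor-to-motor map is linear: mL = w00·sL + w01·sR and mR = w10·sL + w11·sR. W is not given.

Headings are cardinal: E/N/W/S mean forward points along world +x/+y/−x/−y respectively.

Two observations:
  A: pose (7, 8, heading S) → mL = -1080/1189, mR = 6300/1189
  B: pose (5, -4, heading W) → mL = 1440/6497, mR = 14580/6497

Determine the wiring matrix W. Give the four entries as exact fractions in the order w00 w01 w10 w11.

obs A: pose=(7,8,S) → sL=90/29, sR=90/41, mL=-1080/1189, mR=6300/1189
obs B: pose=(5,-4,W) → sL=90/89, sR=90/73, mL=1440/6497, mR=14580/6497
sensor matrix S = [[90/29, 90/41], [90/89, 90/73]]; det S = 12409200/7724933
solve [mL_A; mL_B] = S·[w00; w01] and [mR_A; mR_B] = S·[w10; w11]:
  w00 = -1, w01 = 1, w10 = 1, w11 = 1

-1 1 1 1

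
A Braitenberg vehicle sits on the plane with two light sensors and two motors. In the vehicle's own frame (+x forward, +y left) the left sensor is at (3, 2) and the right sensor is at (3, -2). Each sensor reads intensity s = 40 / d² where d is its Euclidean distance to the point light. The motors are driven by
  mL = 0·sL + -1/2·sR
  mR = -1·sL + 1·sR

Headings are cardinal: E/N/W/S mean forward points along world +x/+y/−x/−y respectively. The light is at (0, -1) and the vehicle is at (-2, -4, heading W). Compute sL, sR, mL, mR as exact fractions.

4/5 20/13 -10/13 48/65

left sensor world pos  = (-5, -6); dL² = 50
right sensor world pos = (-5, -2); dR² = 26
sL = 40/50 = 4/5
sR = 40/26 = 20/13
mL = 0·sL + -1/2·sR = -10/13
mR = -1·sL + 1·sR = 48/65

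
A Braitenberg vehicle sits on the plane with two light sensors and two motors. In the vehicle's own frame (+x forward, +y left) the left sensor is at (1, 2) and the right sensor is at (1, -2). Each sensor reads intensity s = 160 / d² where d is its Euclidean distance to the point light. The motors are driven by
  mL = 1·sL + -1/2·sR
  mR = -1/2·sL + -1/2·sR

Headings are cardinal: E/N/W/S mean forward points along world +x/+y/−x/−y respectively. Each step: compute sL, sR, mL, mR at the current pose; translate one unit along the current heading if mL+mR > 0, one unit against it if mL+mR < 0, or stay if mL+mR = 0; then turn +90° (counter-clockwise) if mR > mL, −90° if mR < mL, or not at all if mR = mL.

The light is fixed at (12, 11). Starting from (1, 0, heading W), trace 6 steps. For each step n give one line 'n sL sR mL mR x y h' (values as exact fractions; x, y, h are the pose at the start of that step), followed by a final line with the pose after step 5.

n=0: pose=(1,0,W); sL=160/313, sR=32/45; mL=2192/14085, mR=-8608/14085; mL+mR=-6416/14085 → advance -1; mR−mL=-240/313 → turn -1·90°
n=1: pose=(2,0,N); sL=40/61, sR=40/41; mL=420/2501, mR=-2040/2501; mL+mR=-1620/2501 → advance -1; mR−mL=-60/61 → turn -1·90°
n=2: pose=(2,-1,E); sL=160/181, sR=160/277; mL=29840/50137, mR=-36640/50137; mL+mR=-6800/50137 → advance -1; mR−mL=-240/181 → turn -1·90°
n=3: pose=(1,-1,S); sL=16/25, sR=80/169; mL=1704/4225, mR=-2352/4225; mL+mR=-648/4225 → advance -1; mR−mL=-24/25 → turn -1·90°
n=4: pose=(1,0,W); sL=160/313, sR=32/45; mL=2192/14085, mR=-8608/14085; mL+mR=-6416/14085 → advance -1; mR−mL=-240/313 → turn -1·90°
n=5: pose=(2,0,N); sL=40/61, sR=40/41; mL=420/2501, mR=-2040/2501; mL+mR=-1620/2501 → advance -1; mR−mL=-60/61 → turn -1·90°

0 160/313 32/45 2192/14085 -8608/14085 1 0 W
1 40/61 40/41 420/2501 -2040/2501 2 0 N
2 160/181 160/277 29840/50137 -36640/50137 2 -1 E
3 16/25 80/169 1704/4225 -2352/4225 1 -1 S
4 160/313 32/45 2192/14085 -8608/14085 1 0 W
5 40/61 40/41 420/2501 -2040/2501 2 0 N
final 2 -1 E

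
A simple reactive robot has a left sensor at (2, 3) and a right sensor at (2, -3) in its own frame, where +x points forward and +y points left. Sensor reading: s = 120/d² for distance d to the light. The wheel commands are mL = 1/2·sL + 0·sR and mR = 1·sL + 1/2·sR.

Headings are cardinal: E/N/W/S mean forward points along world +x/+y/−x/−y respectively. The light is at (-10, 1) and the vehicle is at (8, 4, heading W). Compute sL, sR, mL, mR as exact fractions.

left sensor world pos  = (6, 1); dL² = 256
right sensor world pos = (6, 7); dR² = 292
sL = 120/256 = 15/32
sR = 120/292 = 30/73
mL = 1/2·sL + 0·sR = 15/64
mR = 1·sL + 1/2·sR = 1575/2336

15/32 30/73 15/64 1575/2336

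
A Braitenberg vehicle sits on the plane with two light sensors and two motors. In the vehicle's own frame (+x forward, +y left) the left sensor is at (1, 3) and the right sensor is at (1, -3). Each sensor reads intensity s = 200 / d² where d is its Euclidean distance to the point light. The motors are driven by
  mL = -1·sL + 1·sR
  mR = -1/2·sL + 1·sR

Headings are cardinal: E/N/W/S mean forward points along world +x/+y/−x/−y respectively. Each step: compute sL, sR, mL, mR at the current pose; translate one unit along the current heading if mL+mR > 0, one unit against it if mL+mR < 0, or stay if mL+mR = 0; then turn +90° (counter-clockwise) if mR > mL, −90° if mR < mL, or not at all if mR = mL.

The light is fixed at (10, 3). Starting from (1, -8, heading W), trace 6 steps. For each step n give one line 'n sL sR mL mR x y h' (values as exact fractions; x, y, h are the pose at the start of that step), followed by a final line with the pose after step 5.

n=0: pose=(1,-8,W); sL=25/37, sR=50/41; mL=825/1517, mR=2675/3034; mL+mR=4325/3034 → advance +1; mR−mL=25/74 → turn +1·90°
n=1: pose=(0,-8,S); sL=200/193, sR=200/313; mL=-24000/60409, mR=7300/60409; mL+mR=-16700/60409 → advance -1; mR−mL=100/193 → turn +1·90°
n=2: pose=(0,-7,E); sL=20/13, sR=4/5; mL=-48/65, mR=2/65; mL+mR=-46/65 → advance -1; mR−mL=10/13 → turn +1·90°
n=3: pose=(-1,-7,N); sL=200/277, sR=40/29; mL=5280/8033, mR=8180/8033; mL+mR=13460/8033 → advance +1; mR−mL=100/277 → turn +1·90°
n=4: pose=(-1,-6,W); sL=25/36, sR=10/9; mL=5/12, mR=55/72; mL+mR=85/72 → advance +1; mR−mL=25/72 → turn +1·90°
n=5: pose=(-2,-6,S); sL=200/181, sR=8/13; mL=-1152/2353, mR=148/2353; mL+mR=-1004/2353 → advance -1; mR−mL=100/181 → turn +1·90°

0 25/37 50/41 825/1517 2675/3034 1 -8 W
1 200/193 200/313 -24000/60409 7300/60409 0 -8 S
2 20/13 4/5 -48/65 2/65 0 -7 E
3 200/277 40/29 5280/8033 8180/8033 -1 -7 N
4 25/36 10/9 5/12 55/72 -1 -6 W
5 200/181 8/13 -1152/2353 148/2353 -2 -6 S
final -2 -5 E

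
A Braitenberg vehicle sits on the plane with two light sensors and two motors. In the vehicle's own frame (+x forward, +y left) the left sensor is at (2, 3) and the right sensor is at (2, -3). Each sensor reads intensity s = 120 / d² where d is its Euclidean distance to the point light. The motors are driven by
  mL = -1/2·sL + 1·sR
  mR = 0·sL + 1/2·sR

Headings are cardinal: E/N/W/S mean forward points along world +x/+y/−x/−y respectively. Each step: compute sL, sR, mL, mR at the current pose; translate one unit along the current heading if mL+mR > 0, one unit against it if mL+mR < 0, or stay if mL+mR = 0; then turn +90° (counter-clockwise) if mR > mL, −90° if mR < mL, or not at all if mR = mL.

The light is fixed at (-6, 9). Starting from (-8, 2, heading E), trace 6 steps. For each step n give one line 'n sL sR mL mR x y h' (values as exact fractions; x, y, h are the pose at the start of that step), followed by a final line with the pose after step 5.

0 15/2 6/5 -51/20 3/5 -8 2 E
1 120/61 24/5 1164/305 12/5 -9 2 N
2 12 60/41 -186/41 30/41 -9 3 E
3 24/13 120/17 1356/221 60/17 -10 3 N
4 15 30/17 -195/34 15/17 -10 4 E
5 120/73 120/13 7980/949 60/13 -11 4 N
final -11 5 E

n=0: pose=(-8,2,E); sL=15/2, sR=6/5; mL=-51/20, mR=3/5; mL+mR=-39/20 → advance -1; mR−mL=63/20 → turn +1·90°
n=1: pose=(-9,2,N); sL=120/61, sR=24/5; mL=1164/305, mR=12/5; mL+mR=1896/305 → advance +1; mR−mL=-432/305 → turn -1·90°
n=2: pose=(-9,3,E); sL=12, sR=60/41; mL=-186/41, mR=30/41; mL+mR=-156/41 → advance -1; mR−mL=216/41 → turn +1·90°
n=3: pose=(-10,3,N); sL=24/13, sR=120/17; mL=1356/221, mR=60/17; mL+mR=2136/221 → advance +1; mR−mL=-576/221 → turn -1·90°
n=4: pose=(-10,4,E); sL=15, sR=30/17; mL=-195/34, mR=15/17; mL+mR=-165/34 → advance -1; mR−mL=225/34 → turn +1·90°
n=5: pose=(-11,4,N); sL=120/73, sR=120/13; mL=7980/949, mR=60/13; mL+mR=12360/949 → advance +1; mR−mL=-3600/949 → turn -1·90°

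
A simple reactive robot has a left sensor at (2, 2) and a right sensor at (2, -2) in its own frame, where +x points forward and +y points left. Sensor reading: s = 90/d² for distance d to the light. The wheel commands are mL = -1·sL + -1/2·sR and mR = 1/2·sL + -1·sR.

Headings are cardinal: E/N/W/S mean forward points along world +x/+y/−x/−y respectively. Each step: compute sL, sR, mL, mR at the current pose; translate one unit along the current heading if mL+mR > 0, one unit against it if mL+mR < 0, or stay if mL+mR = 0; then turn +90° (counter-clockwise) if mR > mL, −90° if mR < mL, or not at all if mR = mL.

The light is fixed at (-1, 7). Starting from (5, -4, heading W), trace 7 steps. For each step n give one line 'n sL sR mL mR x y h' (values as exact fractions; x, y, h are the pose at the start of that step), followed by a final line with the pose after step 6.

n=0: pose=(5,-4,W); sL=18/37, sR=90/97; mL=-3411/3589, mR=-2457/3589; mL+mR=-5868/3589 → advance -1; mR−mL=954/3589 → turn +1·90°
n=1: pose=(6,-4,S); sL=9/25, sR=45/97; mL=-2871/4850, mR=-1377/4850; mL+mR=-2124/2425 → advance -1; mR−mL=747/2425 → turn +1·90°
n=2: pose=(6,-3,E); sL=18/29, sR=2/5; mL=-119/145, mR=-13/145; mL+mR=-132/145 → advance -1; mR−mL=106/145 → turn +1·90°
n=3: pose=(5,-3,N); sL=9/8, sR=45/64; mL=-189/128, mR=-9/64; mL+mR=-207/128 → advance -1; mR−mL=171/128 → turn +1·90°
n=4: pose=(5,-4,W); sL=18/37, sR=90/97; mL=-3411/3589, mR=-2457/3589; mL+mR=-5868/3589 → advance -1; mR−mL=954/3589 → turn +1·90°
n=5: pose=(6,-4,S); sL=9/25, sR=45/97; mL=-2871/4850, mR=-1377/4850; mL+mR=-2124/2425 → advance -1; mR−mL=747/2425 → turn +1·90°
n=6: pose=(6,-3,E); sL=18/29, sR=2/5; mL=-119/145, mR=-13/145; mL+mR=-132/145 → advance -1; mR−mL=106/145 → turn +1·90°

0 18/37 90/97 -3411/3589 -2457/3589 5 -4 W
1 9/25 45/97 -2871/4850 -1377/4850 6 -4 S
2 18/29 2/5 -119/145 -13/145 6 -3 E
3 9/8 45/64 -189/128 -9/64 5 -3 N
4 18/37 90/97 -3411/3589 -2457/3589 5 -4 W
5 9/25 45/97 -2871/4850 -1377/4850 6 -4 S
6 18/29 2/5 -119/145 -13/145 6 -3 E
final 5 -3 N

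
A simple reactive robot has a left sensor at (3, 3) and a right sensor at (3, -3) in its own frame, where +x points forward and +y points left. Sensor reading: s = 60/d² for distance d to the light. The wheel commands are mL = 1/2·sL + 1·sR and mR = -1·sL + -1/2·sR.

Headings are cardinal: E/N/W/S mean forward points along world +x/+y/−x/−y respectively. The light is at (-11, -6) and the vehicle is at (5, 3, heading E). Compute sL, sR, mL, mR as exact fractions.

12/101 60/397 8442/40097 -7794/40097

left sensor world pos  = (8, 6); dL² = 505
right sensor world pos = (8, 0); dR² = 397
sL = 60/505 = 12/101
sR = 60/397 = 60/397
mL = 1/2·sL + 1·sR = 8442/40097
mR = -1·sL + -1/2·sR = -7794/40097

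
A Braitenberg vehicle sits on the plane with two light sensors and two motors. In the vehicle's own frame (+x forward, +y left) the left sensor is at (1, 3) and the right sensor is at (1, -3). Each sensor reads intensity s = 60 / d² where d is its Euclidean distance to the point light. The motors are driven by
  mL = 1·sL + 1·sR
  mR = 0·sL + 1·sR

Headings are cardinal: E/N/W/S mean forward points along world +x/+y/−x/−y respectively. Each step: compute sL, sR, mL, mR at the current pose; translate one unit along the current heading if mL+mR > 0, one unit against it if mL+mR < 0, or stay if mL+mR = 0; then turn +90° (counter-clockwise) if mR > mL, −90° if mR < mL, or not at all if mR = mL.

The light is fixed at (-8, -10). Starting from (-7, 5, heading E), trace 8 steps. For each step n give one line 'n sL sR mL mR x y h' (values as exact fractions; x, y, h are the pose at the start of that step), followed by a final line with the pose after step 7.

0 15/82 15/37 1785/3034 15/37 -7 5 E
1 60/221 60/197 25080/43537 60/197 -6 5 S
2 30/61 6/29 1236/1769 6/29 -6 4 W
3 60/229 60/241 28200/55189 60/241 -7 4 N
4 15/82 15/37 1785/3034 15/37 -7 5 E
5 60/221 60/197 25080/43537 60/197 -6 5 S
6 30/61 6/29 1236/1769 6/29 -6 4 W
7 60/229 60/241 28200/55189 60/241 -7 4 N
final -7 5 E

n=0: pose=(-7,5,E); sL=15/82, sR=15/37; mL=1785/3034, mR=15/37; mL+mR=3015/3034 → advance +1; mR−mL=-15/82 → turn -1·90°
n=1: pose=(-6,5,S); sL=60/221, sR=60/197; mL=25080/43537, mR=60/197; mL+mR=38340/43537 → advance +1; mR−mL=-60/221 → turn -1·90°
n=2: pose=(-6,4,W); sL=30/61, sR=6/29; mL=1236/1769, mR=6/29; mL+mR=1602/1769 → advance +1; mR−mL=-30/61 → turn -1·90°
n=3: pose=(-7,4,N); sL=60/229, sR=60/241; mL=28200/55189, mR=60/241; mL+mR=41940/55189 → advance +1; mR−mL=-60/229 → turn -1·90°
n=4: pose=(-7,5,E); sL=15/82, sR=15/37; mL=1785/3034, mR=15/37; mL+mR=3015/3034 → advance +1; mR−mL=-15/82 → turn -1·90°
n=5: pose=(-6,5,S); sL=60/221, sR=60/197; mL=25080/43537, mR=60/197; mL+mR=38340/43537 → advance +1; mR−mL=-60/221 → turn -1·90°
n=6: pose=(-6,4,W); sL=30/61, sR=6/29; mL=1236/1769, mR=6/29; mL+mR=1602/1769 → advance +1; mR−mL=-30/61 → turn -1·90°
n=7: pose=(-7,4,N); sL=60/229, sR=60/241; mL=28200/55189, mR=60/241; mL+mR=41940/55189 → advance +1; mR−mL=-60/229 → turn -1·90°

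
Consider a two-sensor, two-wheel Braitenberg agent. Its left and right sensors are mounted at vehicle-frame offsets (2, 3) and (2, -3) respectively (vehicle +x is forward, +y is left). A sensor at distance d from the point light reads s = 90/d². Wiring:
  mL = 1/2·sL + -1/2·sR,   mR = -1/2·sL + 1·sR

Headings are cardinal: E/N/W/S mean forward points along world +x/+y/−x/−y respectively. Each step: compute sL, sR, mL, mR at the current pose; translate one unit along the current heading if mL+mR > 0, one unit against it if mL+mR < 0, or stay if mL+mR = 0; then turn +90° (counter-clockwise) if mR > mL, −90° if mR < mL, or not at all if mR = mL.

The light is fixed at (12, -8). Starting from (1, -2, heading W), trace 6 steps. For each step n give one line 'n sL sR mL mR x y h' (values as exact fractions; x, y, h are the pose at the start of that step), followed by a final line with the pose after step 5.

n=0: pose=(1,-2,W); sL=45/89, sR=9/25; mL=162/2225, mR=477/4450; mL+mR=9/50 → advance +1; mR−mL=153/4450 → turn +1·90°
n=1: pose=(0,-2,S); sL=90/97, sR=90/241; mL=6480/23377, mR=-2115/23377; mL+mR=45/241 → advance +1; mR−mL=-8595/23377 → turn -1·90°
n=2: pose=(0,-3,W); sL=9/20, sR=9/26; mL=27/520, mR=63/520; mL+mR=9/52 → advance +1; mR−mL=9/130 → turn +1·90°
n=3: pose=(-1,-3,S); sL=90/109, sR=18/53; mL=1404/5777, mR=-423/5777; mL+mR=9/53 → advance +1; mR−mL=-1827/5777 → turn -1·90°
n=4: pose=(-1,-4,W); sL=45/113, sR=45/137; mL=540/15481, mR=4005/30962; mL+mR=45/274 → advance +1; mR−mL=2925/30962 → turn +1·90°
n=5: pose=(-2,-4,S); sL=18/25, sR=90/293; mL=1512/7325, mR=-387/7325; mL+mR=45/293 → advance +1; mR−mL=-1899/7325 → turn -1·90°

0 45/89 9/25 162/2225 477/4450 1 -2 W
1 90/97 90/241 6480/23377 -2115/23377 0 -2 S
2 9/20 9/26 27/520 63/520 0 -3 W
3 90/109 18/53 1404/5777 -423/5777 -1 -3 S
4 45/113 45/137 540/15481 4005/30962 -1 -4 W
5 18/25 90/293 1512/7325 -387/7325 -2 -4 S
final -2 -5 W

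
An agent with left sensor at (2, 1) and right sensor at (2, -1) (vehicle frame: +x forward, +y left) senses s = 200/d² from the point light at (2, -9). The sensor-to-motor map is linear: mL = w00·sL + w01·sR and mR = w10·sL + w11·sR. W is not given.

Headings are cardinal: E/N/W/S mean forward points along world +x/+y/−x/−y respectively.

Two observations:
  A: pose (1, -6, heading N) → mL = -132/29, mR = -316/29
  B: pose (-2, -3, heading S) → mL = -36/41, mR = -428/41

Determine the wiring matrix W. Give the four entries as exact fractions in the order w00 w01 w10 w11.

obs A: pose=(1,-6,N) → sL=200/29, sR=8, mL=-132/29, mR=-316/29
obs B: pose=(-2,-3,S) → sL=8, sR=200/41, mL=-36/41, mR=-428/41
sensor matrix S = [[200/29, 8], [8, 200/41]]; det S = -36096/1189
solve [mL_A; mL_B] = S·[w00; w01] and [mR_A; mR_B] = S·[w10; w11]:
  w00 = 1/2, w01 = -1, w10 = -1, w11 = -1/2

1/2 -1 -1 -1/2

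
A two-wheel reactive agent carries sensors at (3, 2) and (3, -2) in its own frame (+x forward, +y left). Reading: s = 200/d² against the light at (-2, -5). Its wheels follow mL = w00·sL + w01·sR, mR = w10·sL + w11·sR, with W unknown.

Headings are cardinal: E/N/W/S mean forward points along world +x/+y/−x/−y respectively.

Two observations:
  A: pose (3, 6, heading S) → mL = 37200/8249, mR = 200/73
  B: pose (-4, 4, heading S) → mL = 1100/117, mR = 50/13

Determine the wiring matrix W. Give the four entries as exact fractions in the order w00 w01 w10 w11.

obs A: pose=(3,6,S) → sL=200/113, sR=200/73, mL=37200/8249, mR=200/73
obs B: pose=(-4,4,S) → sL=50/9, sR=50/13, mL=1100/117, mR=50/13
sensor matrix S = [[200/113, 200/73], [50/9, 50/13]]; det S = -8120000/965133
solve [mL_A; mL_B] = S·[w00; w01] and [mR_A; mR_B] = S·[w10; w11]:
  w00 = 1, w01 = 1, w10 = 0, w11 = 1

1 1 0 1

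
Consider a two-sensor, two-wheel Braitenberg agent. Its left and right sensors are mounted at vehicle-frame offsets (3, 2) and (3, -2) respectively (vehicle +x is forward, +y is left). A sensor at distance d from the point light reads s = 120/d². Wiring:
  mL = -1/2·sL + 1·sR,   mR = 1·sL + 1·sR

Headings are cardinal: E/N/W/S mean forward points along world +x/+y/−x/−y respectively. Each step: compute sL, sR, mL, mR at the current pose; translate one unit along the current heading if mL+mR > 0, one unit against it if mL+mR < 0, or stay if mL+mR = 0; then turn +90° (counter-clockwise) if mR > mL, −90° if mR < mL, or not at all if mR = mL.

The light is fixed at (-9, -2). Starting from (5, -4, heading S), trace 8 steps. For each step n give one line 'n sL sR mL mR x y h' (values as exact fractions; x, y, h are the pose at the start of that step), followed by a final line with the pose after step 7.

0 120/281 120/169 23580/47489 54000/47489 5 -4 S
1 12/29 60/157 798/4553 3624/4553 5 -5 E
2 120/169 120/289 2940/48841 54960/48841 6 -5 N
3 3/4 5/6 11/24 19/12 6 -4 W
4 120/281 120/169 23580/47489 54000/47489 5 -4 S
5 12/29 60/157 798/4553 3624/4553 5 -5 E
6 120/169 120/289 2940/48841 54960/48841 6 -5 N
7 3/4 5/6 11/24 19/12 6 -4 W
final 5 -4 S

n=0: pose=(5,-4,S); sL=120/281, sR=120/169; mL=23580/47489, mR=54000/47489; mL+mR=77580/47489 → advance +1; mR−mL=180/281 → turn +1·90°
n=1: pose=(5,-5,E); sL=12/29, sR=60/157; mL=798/4553, mR=3624/4553; mL+mR=4422/4553 → advance +1; mR−mL=18/29 → turn +1·90°
n=2: pose=(6,-5,N); sL=120/169, sR=120/289; mL=2940/48841, mR=54960/48841; mL+mR=57900/48841 → advance +1; mR−mL=180/169 → turn +1·90°
n=3: pose=(6,-4,W); sL=3/4, sR=5/6; mL=11/24, mR=19/12; mL+mR=49/24 → advance +1; mR−mL=9/8 → turn +1·90°
n=4: pose=(5,-4,S); sL=120/281, sR=120/169; mL=23580/47489, mR=54000/47489; mL+mR=77580/47489 → advance +1; mR−mL=180/281 → turn +1·90°
n=5: pose=(5,-5,E); sL=12/29, sR=60/157; mL=798/4553, mR=3624/4553; mL+mR=4422/4553 → advance +1; mR−mL=18/29 → turn +1·90°
n=6: pose=(6,-5,N); sL=120/169, sR=120/289; mL=2940/48841, mR=54960/48841; mL+mR=57900/48841 → advance +1; mR−mL=180/169 → turn +1·90°
n=7: pose=(6,-4,W); sL=3/4, sR=5/6; mL=11/24, mR=19/12; mL+mR=49/24 → advance +1; mR−mL=9/8 → turn +1·90°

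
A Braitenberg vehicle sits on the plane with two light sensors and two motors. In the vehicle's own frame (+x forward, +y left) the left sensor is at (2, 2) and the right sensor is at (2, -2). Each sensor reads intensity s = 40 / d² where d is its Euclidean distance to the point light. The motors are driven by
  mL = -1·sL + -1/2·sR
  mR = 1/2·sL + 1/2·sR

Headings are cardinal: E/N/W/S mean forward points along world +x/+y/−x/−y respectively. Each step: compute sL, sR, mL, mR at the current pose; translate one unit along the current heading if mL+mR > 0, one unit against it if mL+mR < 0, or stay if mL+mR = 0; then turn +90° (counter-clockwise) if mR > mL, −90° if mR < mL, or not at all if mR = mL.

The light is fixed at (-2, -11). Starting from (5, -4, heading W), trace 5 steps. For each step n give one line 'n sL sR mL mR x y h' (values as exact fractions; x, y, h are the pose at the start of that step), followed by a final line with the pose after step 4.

n=0: pose=(5,-4,W); sL=4/5, sR=20/53; mL=-262/265, mR=156/265; mL+mR=-2/5 → advance -1; mR−mL=418/265 → turn +1·90°
n=1: pose=(6,-4,S); sL=8/25, sR=40/61; mL=-988/1525, mR=744/1525; mL+mR=-4/25 → advance -1; mR−mL=1732/1525 → turn +1·90°
n=2: pose=(6,-3,E); sL=1/5, sR=5/17; mL=-59/170, mR=21/85; mL+mR=-1/10 → advance -1; mR−mL=101/170 → turn +1·90°
n=3: pose=(5,-3,N); sL=8/25, sR=40/181; mL=-1948/4525, mR=1224/4525; mL+mR=-4/25 → advance -1; mR−mL=3172/4525 → turn +1·90°
n=4: pose=(5,-4,W); sL=4/5, sR=20/53; mL=-262/265, mR=156/265; mL+mR=-2/5 → advance -1; mR−mL=418/265 → turn +1·90°

0 4/5 20/53 -262/265 156/265 5 -4 W
1 8/25 40/61 -988/1525 744/1525 6 -4 S
2 1/5 5/17 -59/170 21/85 6 -3 E
3 8/25 40/181 -1948/4525 1224/4525 5 -3 N
4 4/5 20/53 -262/265 156/265 5 -4 W
final 6 -4 S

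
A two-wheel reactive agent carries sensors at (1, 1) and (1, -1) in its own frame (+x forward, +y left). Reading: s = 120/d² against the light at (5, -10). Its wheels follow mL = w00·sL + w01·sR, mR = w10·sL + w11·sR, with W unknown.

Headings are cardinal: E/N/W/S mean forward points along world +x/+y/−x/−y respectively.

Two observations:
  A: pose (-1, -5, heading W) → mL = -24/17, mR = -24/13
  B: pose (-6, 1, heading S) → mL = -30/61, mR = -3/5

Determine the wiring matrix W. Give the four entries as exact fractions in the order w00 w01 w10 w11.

0 -1 -1 0

obs A: pose=(-1,-5,W) → sL=24/13, sR=24/17, mL=-24/17, mR=-24/13
obs B: pose=(-6,1,S) → sL=3/5, sR=30/61, mL=-30/61, mR=-3/5
sensor matrix S = [[24/13, 24/17], [3/5, 30/61]]; det S = 4104/67405
solve [mL_A; mL_B] = S·[w00; w01] and [mR_A; mR_B] = S·[w10; w11]:
  w00 = 0, w01 = -1, w10 = -1, w11 = 0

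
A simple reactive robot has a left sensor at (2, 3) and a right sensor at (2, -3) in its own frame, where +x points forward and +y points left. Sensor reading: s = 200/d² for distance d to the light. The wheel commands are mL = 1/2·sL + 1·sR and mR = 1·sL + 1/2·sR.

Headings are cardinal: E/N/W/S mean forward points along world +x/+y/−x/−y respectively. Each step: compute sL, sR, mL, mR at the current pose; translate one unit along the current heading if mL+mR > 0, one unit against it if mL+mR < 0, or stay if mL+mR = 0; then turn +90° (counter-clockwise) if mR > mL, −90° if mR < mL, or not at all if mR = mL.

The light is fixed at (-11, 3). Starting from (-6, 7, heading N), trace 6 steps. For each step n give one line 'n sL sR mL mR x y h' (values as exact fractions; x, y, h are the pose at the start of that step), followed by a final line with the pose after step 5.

0 5 2 9/2 6 -6 7 N
1 200/13 200/73 9900/949 15900/949 -6 8 W
2 100/29 20 630/29 390/29 -7 8 S
3 40 200/53 1260/53 2220/53 -7 7 W
4 5 50 105/2 30 -8 7 S
5 200 200/37 3900/37 7500/37 -8 6 W
final -9 6 S

n=0: pose=(-6,7,N); sL=5, sR=2; mL=9/2, mR=6; mL+mR=21/2 → advance +1; mR−mL=3/2 → turn +1·90°
n=1: pose=(-6,8,W); sL=200/13, sR=200/73; mL=9900/949, mR=15900/949; mL+mR=25800/949 → advance +1; mR−mL=6000/949 → turn +1·90°
n=2: pose=(-7,8,S); sL=100/29, sR=20; mL=630/29, mR=390/29; mL+mR=1020/29 → advance +1; mR−mL=-240/29 → turn -1·90°
n=3: pose=(-7,7,W); sL=40, sR=200/53; mL=1260/53, mR=2220/53; mL+mR=3480/53 → advance +1; mR−mL=960/53 → turn +1·90°
n=4: pose=(-8,7,S); sL=5, sR=50; mL=105/2, mR=30; mL+mR=165/2 → advance +1; mR−mL=-45/2 → turn -1·90°
n=5: pose=(-8,6,W); sL=200, sR=200/37; mL=3900/37, mR=7500/37; mL+mR=11400/37 → advance +1; mR−mL=3600/37 → turn +1·90°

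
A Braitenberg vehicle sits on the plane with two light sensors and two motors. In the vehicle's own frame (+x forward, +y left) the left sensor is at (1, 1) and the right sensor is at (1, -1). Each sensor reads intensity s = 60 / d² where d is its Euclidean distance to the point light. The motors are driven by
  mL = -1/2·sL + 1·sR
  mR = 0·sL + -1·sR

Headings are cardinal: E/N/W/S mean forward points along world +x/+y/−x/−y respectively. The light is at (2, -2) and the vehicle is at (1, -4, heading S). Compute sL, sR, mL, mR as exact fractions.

left sensor world pos  = (2, -5); dL² = 9
right sensor world pos = (0, -5); dR² = 13
sL = 60/9 = 20/3
sR = 60/13 = 60/13
mL = -1/2·sL + 1·sR = 50/39
mR = 0·sL + -1·sR = -60/13

20/3 60/13 50/39 -60/13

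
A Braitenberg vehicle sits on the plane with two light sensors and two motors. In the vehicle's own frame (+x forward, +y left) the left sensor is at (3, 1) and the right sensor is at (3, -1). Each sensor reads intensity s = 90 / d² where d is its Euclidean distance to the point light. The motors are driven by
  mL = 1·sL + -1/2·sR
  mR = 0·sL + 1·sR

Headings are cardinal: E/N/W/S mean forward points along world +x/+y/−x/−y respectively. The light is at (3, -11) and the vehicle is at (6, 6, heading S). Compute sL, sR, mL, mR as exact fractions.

45/106 9/20 423/2120 9/20

left sensor world pos  = (7, 3); dL² = 212
right sensor world pos = (5, 3); dR² = 200
sL = 90/212 = 45/106
sR = 90/200 = 9/20
mL = 1·sL + -1/2·sR = 423/2120
mR = 0·sL + 1·sR = 9/20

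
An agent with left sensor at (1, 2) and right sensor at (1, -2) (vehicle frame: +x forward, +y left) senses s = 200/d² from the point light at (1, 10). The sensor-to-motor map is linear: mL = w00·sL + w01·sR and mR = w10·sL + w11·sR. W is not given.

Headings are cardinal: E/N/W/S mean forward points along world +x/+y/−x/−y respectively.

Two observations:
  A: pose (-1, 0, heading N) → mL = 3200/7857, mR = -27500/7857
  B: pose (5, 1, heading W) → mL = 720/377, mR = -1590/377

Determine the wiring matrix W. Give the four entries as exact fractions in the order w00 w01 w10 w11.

obs A: pose=(-1,0,N) → sL=200/97, sR=200/81, mL=3200/7857, mR=-27500/7857
obs B: pose=(5,1,W) → sL=20/13, sR=100/29, mL=720/377, mR=-1590/377
sensor matrix S = [[200/97, 200/81], [20/13, 100/29]]; det S = 9808000/2962089
solve [mL_A; mL_B] = S·[w00; w01] and [mR_A; mR_B] = S·[w10; w11]:
  w00 = -1, w01 = 1, w10 = -1/2, w11 = -1

-1 1 -1/2 -1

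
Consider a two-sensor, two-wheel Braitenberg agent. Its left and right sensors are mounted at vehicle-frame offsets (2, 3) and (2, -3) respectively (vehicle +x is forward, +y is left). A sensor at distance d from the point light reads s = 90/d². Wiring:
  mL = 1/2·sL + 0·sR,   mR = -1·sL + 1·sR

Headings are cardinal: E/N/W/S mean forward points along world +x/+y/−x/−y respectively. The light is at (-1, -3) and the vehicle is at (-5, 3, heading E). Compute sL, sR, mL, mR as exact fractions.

left sensor world pos  = (-3, 6); dL² = 85
right sensor world pos = (-3, 0); dR² = 13
sL = 90/85 = 18/17
sR = 90/13 = 90/13
mL = 1/2·sL + 0·sR = 9/17
mR = -1·sL + 1·sR = 1296/221

18/17 90/13 9/17 1296/221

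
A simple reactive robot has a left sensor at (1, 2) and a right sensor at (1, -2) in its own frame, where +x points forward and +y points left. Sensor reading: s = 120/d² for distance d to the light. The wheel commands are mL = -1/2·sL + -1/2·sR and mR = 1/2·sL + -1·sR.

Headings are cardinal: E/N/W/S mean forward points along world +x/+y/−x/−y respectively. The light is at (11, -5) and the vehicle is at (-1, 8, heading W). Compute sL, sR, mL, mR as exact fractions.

left sensor world pos  = (-2, 6); dL² = 290
right sensor world pos = (-2, 10); dR² = 394
sL = 120/290 = 12/29
sR = 120/394 = 60/197
mL = -1/2·sL + -1/2·sR = -2052/5713
mR = 1/2·sL + -1·sR = -558/5713

12/29 60/197 -2052/5713 -558/5713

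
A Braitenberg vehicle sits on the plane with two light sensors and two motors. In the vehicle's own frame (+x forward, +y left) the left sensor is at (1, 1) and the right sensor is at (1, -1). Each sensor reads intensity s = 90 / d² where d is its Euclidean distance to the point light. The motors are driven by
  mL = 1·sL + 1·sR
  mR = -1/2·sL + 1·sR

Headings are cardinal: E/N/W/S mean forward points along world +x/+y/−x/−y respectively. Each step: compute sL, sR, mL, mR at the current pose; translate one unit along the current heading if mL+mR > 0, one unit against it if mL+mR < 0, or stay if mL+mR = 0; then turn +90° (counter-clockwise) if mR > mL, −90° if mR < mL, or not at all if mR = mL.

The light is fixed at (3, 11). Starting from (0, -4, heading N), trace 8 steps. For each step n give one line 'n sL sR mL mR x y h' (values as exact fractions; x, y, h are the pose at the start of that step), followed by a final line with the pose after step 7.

n=0: pose=(0,-4,N); sL=45/106, sR=9/20; mL=927/1060, mR=63/265; mL+mR=1179/1060 → advance +1; mR−mL=-135/212 → turn -1·90°
n=1: pose=(0,-3,E); sL=90/173, sR=90/229; mL=36180/39617, mR=5265/39617; mL+mR=41445/39617 → advance +1; mR−mL=-135/173 → turn -1·90°
n=2: pose=(1,-3,S); sL=45/113, sR=5/13; mL=1150/1469, mR=545/2938; mL+mR=2845/2938 → advance +1; mR−mL=-135/226 → turn -1·90°
n=3: pose=(1,-4,W); sL=18/53, sR=18/41; mL=1692/2173, mR=585/2173; mL+mR=2277/2173 → advance +1; mR−mL=-27/53 → turn -1·90°
n=4: pose=(0,-4,N); sL=45/106, sR=9/20; mL=927/1060, mR=63/265; mL+mR=1179/1060 → advance +1; mR−mL=-135/212 → turn -1·90°
n=5: pose=(0,-3,E); sL=90/173, sR=90/229; mL=36180/39617, mR=5265/39617; mL+mR=41445/39617 → advance +1; mR−mL=-135/173 → turn -1·90°
n=6: pose=(1,-3,S); sL=45/113, sR=5/13; mL=1150/1469, mR=545/2938; mL+mR=2845/2938 → advance +1; mR−mL=-135/226 → turn -1·90°
n=7: pose=(1,-4,W); sL=18/53, sR=18/41; mL=1692/2173, mR=585/2173; mL+mR=2277/2173 → advance +1; mR−mL=-27/53 → turn -1·90°

0 45/106 9/20 927/1060 63/265 0 -4 N
1 90/173 90/229 36180/39617 5265/39617 0 -3 E
2 45/113 5/13 1150/1469 545/2938 1 -3 S
3 18/53 18/41 1692/2173 585/2173 1 -4 W
4 45/106 9/20 927/1060 63/265 0 -4 N
5 90/173 90/229 36180/39617 5265/39617 0 -3 E
6 45/113 5/13 1150/1469 545/2938 1 -3 S
7 18/53 18/41 1692/2173 585/2173 1 -4 W
final 0 -4 N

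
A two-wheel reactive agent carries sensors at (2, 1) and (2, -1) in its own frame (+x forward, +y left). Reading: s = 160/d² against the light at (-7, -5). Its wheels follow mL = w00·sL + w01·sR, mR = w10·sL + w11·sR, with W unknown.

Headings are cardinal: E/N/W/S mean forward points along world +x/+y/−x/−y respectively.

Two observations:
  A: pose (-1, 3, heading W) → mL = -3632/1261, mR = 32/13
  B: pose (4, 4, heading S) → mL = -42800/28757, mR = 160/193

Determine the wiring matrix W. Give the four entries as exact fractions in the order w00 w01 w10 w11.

obs A: pose=(-1,3,W) → sL=32/13, sR=160/97, mL=-3632/1261, mR=32/13
obs B: pose=(4,4,S) → sL=160/193, sR=160/149, mL=-42800/28757, mR=160/193
sensor matrix S = [[32/13, 160/97], [160/193, 160/149]]; det S = 46264320/36262577
solve [mL_A; mL_B] = S·[w00; w01] and [mR_A; mR_B] = S·[w10; w11]:
  w00 = -1/2, w01 = -1, w10 = 1, w11 = 0

-1/2 -1 1 0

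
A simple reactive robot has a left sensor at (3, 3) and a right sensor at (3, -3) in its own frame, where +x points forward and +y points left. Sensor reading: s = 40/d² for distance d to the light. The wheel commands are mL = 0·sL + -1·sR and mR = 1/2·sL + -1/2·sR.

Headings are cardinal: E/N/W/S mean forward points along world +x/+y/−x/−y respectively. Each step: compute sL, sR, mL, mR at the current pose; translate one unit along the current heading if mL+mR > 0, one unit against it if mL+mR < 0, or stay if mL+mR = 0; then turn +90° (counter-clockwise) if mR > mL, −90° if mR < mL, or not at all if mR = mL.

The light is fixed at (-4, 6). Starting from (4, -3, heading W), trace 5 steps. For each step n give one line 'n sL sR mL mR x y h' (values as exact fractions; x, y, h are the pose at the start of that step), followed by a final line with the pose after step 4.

n=0: pose=(4,-3,W); sL=40/169, sR=40/61; mL=-40/61, mR=-2160/10309; mL+mR=-8920/10309 → advance -1; mR−mL=4600/10309 → turn +1·90°
n=1: pose=(5,-3,S); sL=5/36, sR=2/9; mL=-2/9, mR=-1/24; mL+mR=-19/72 → advance -1; mR−mL=13/72 → turn +1·90°
n=2: pose=(5,-2,E); sL=40/169, sR=8/53; mL=-8/53, mR=384/8957; mL+mR=-968/8957 → advance -1; mR−mL=1736/8957 → turn +1·90°
n=3: pose=(4,-2,N); sL=4/5, sR=20/73; mL=-20/73, mR=96/365; mL+mR=-4/365 → advance -1; mR−mL=196/365 → turn +1·90°
n=4: pose=(4,-3,W); sL=40/169, sR=40/61; mL=-40/61, mR=-2160/10309; mL+mR=-8920/10309 → advance -1; mR−mL=4600/10309 → turn +1·90°

0 40/169 40/61 -40/61 -2160/10309 4 -3 W
1 5/36 2/9 -2/9 -1/24 5 -3 S
2 40/169 8/53 -8/53 384/8957 5 -2 E
3 4/5 20/73 -20/73 96/365 4 -2 N
4 40/169 40/61 -40/61 -2160/10309 4 -3 W
final 5 -3 S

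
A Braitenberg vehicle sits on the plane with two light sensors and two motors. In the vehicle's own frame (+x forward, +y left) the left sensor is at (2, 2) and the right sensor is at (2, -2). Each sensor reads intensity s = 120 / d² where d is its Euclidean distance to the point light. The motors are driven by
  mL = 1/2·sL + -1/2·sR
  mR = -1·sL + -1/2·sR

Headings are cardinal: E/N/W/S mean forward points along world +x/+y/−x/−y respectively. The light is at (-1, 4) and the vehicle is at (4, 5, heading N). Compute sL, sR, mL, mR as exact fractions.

20/3 60/29 200/87 -670/87

left sensor world pos  = (2, 7); dL² = 18
right sensor world pos = (6, 7); dR² = 58
sL = 120/18 = 20/3
sR = 120/58 = 60/29
mL = 1/2·sL + -1/2·sR = 200/87
mR = -1·sL + -1/2·sR = -670/87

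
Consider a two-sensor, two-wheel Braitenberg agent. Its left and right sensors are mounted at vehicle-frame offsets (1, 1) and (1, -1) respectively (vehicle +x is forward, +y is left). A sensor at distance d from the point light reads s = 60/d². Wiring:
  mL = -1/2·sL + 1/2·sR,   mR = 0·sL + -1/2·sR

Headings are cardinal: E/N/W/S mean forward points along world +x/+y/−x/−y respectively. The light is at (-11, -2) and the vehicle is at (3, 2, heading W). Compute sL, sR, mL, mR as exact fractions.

left sensor world pos  = (2, 1); dL² = 178
right sensor world pos = (2, 3); dR² = 194
sL = 60/178 = 30/89
sR = 60/194 = 30/97
mL = -1/2·sL + 1/2·sR = -120/8633
mR = 0·sL + -1/2·sR = -15/97

30/89 30/97 -120/8633 -15/97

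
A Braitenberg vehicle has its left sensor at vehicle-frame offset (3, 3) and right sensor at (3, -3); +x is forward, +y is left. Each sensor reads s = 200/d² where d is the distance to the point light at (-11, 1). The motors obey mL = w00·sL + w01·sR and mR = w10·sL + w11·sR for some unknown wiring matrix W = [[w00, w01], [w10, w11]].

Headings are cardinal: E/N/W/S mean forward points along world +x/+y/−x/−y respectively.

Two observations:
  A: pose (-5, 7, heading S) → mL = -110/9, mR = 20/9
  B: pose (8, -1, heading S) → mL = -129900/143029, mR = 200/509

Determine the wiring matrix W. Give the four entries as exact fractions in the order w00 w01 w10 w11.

-1/2 -1 1 0

obs A: pose=(-5,7,S) → sL=20/9, sR=100/9, mL=-110/9, mR=20/9
obs B: pose=(8,-1,S) → sL=200/509, sR=200/281, mL=-129900/143029, mR=200/509
sensor matrix S = [[20/9, 100/9], [200/509, 200/281]]; det S = -3584000/1287261
solve [mL_A; mL_B] = S·[w00; w01] and [mR_A; mR_B] = S·[w10; w11]:
  w00 = -1/2, w01 = -1, w10 = 1, w11 = 0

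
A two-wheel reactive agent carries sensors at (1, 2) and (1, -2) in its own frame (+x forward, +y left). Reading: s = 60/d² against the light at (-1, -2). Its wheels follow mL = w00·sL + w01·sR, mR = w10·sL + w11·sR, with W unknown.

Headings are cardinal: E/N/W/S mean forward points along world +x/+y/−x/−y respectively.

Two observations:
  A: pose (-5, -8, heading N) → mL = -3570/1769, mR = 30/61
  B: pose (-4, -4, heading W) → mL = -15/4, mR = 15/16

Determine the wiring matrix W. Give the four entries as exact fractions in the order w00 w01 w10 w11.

-1 -1/2 1/2 0

obs A: pose=(-5,-8,N) → sL=60/61, sR=60/29, mL=-3570/1769, mR=30/61
obs B: pose=(-4,-4,W) → sL=15/8, sR=15/4, mL=-15/4, mR=15/16
sensor matrix S = [[60/61, 60/29], [15/8, 15/4]]; det S = -675/3538
solve [mL_A; mL_B] = S·[w00; w01] and [mR_A; mR_B] = S·[w10; w11]:
  w00 = -1, w01 = -1/2, w10 = 1/2, w11 = 0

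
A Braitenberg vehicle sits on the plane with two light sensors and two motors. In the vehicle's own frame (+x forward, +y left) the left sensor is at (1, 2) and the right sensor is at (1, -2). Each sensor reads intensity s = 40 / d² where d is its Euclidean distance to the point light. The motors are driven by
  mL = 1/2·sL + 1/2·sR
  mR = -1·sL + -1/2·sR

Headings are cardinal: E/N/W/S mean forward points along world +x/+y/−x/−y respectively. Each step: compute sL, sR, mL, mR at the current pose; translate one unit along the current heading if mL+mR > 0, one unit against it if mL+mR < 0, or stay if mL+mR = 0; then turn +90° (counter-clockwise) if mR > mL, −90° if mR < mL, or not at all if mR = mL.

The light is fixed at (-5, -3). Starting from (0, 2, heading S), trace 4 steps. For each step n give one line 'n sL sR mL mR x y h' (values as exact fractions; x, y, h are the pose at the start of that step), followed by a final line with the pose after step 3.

n=0: pose=(0,2,S); sL=8/13, sR=8/5; mL=72/65, mR=-92/65; mL+mR=-4/13 → advance -1; mR−mL=-164/65 → turn -1·90°
n=1: pose=(0,3,W); sL=5/4, sR=1/2; mL=7/8, mR=-3/2; mL+mR=-5/8 → advance -1; mR−mL=-19/8 → turn -1·90°
n=2: pose=(1,3,N); sL=8/13, sR=40/113; mL=712/1469, mR=-1164/1469; mL+mR=-4/13 → advance -1; mR−mL=-1876/1469 → turn -1·90°
n=3: pose=(1,2,E); sL=20/49, sR=20/29; mL=780/1421, mR=-1070/1421; mL+mR=-10/49 → advance -1; mR−mL=-1850/1421 → turn -1·90°

0 8/13 8/5 72/65 -92/65 0 2 S
1 5/4 1/2 7/8 -3/2 0 3 W
2 8/13 40/113 712/1469 -1164/1469 1 3 N
3 20/49 20/29 780/1421 -1070/1421 1 2 E
final 0 2 S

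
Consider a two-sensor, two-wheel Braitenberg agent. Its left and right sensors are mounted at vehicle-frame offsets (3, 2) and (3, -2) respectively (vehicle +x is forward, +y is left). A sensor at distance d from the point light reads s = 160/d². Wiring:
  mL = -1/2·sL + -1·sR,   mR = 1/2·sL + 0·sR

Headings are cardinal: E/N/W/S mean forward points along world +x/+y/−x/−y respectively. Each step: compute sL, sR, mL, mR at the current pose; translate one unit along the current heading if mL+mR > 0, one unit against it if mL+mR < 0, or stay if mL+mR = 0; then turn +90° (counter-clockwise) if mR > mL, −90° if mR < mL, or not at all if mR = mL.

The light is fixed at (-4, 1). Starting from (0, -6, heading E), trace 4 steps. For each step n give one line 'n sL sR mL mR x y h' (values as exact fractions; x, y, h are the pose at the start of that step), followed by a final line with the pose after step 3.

n=0: pose=(0,-6,E); sL=80/37, sR=16/13; mL=-1112/481, mR=40/37; mL+mR=-16/13 → advance -1; mR−mL=1632/481 → turn +1·90°
n=1: pose=(-1,-6,N); sL=160/17, sR=160/41; mL=-6000/697, mR=80/17; mL+mR=-160/41 → advance -1; mR−mL=9280/697 → turn +1·90°
n=2: pose=(-1,-7,W); sL=8/5, sR=40/9; mL=-236/45, mR=4/5; mL+mR=-40/9 → advance -1; mR−mL=272/45 → turn +1·90°
n=3: pose=(0,-7,S); sL=160/157, sR=32/25; mL=-7024/3925, mR=80/157; mL+mR=-32/25 → advance -1; mR−mL=9024/3925 → turn +1·90°

0 80/37 16/13 -1112/481 40/37 0 -6 E
1 160/17 160/41 -6000/697 80/17 -1 -6 N
2 8/5 40/9 -236/45 4/5 -1 -7 W
3 160/157 32/25 -7024/3925 80/157 0 -7 S
final 0 -6 E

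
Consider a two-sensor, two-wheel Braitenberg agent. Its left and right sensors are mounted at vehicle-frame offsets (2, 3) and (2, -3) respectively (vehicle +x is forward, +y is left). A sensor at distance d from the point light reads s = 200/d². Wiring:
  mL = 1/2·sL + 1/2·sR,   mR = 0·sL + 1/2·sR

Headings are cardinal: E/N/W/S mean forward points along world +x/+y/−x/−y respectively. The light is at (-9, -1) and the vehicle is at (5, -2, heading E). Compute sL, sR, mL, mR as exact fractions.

10/13 25/34 665/884 25/68

left sensor world pos  = (7, 1); dL² = 260
right sensor world pos = (7, -5); dR² = 272
sL = 200/260 = 10/13
sR = 200/272 = 25/34
mL = 1/2·sL + 1/2·sR = 665/884
mR = 0·sL + 1/2·sR = 25/68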